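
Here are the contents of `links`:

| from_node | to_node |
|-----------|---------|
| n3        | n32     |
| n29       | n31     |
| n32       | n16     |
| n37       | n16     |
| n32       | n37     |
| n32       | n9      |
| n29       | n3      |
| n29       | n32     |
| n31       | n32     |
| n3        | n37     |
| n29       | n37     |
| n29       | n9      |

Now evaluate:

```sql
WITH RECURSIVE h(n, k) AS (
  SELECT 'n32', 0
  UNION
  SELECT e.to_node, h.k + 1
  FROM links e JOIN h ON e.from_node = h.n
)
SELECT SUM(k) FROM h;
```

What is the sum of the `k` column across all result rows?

Base: (n32, k=0).
Iteration 1: edges from {n32} -> (n16, k=1), (n37, k=1), (n9, k=1).
Iteration 2: edges from {n16,n37,n9} -> (n16, k=2).
Iteration 3: no outgoing edges from {n16}; recursion stops.
SUM(k) = 0 + 1 + 1 + 1 + 2 = 5.

5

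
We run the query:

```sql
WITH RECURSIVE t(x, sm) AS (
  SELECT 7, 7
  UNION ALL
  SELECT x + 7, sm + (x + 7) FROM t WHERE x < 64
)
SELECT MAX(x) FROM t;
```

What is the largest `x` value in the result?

Base: x=7, sm=7.
Iteration 1: 7 < 64 holds -> x = 7 + 7 = 14, sm = 7 + 14 = 21.
Iteration 2: 14 < 64 holds -> x = 14 + 7 = 21, sm = 21 + 21 = 42.
Iteration 3: 21 < 64 holds -> x = 21 + 7 = 28, sm = 42 + 28 = 70.
Iteration 4: 28 < 64 holds -> x = 28 + 7 = 35, sm = 70 + 35 = 105.
Iteration 5: 35 < 64 holds -> x = 35 + 7 = 42, sm = 105 + 42 = 147.
Iteration 6: 42 < 64 holds -> x = 42 + 7 = 49, sm = 147 + 49 = 196.
Iteration 7: 49 < 64 holds -> x = 49 + 7 = 56, sm = 196 + 56 = 252.
Iteration 8: 56 < 64 holds -> x = 56 + 7 = 63, sm = 252 + 63 = 315.
Iteration 9: 63 < 64 holds -> x = 63 + 7 = 70, sm = 315 + 70 = 385.
Iteration 10: 70 < 64 fails; recursion stops.
x values: 7, 14, 21, 28, 35, 42, 49, 56, 63, 70; the maximum is 70.

70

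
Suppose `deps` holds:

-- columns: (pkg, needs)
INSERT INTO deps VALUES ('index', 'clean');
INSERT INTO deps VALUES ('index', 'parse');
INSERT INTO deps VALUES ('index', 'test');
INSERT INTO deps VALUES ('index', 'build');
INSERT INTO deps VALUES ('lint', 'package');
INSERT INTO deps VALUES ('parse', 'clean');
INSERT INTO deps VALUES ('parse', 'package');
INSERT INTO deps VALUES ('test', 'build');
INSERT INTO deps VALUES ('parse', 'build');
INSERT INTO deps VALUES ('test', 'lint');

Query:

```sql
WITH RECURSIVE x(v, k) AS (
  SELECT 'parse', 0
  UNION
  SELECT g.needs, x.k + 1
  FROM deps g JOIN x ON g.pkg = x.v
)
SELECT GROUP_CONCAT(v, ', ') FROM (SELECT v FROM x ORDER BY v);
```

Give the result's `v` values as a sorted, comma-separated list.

Base: (parse, k=0).
Iteration 1: edges from {parse} -> (build, k=1), (clean, k=1), (package, k=1).
Iteration 2: no outgoing edges from {build,clean,package}; recursion stops.

build, clean, package, parse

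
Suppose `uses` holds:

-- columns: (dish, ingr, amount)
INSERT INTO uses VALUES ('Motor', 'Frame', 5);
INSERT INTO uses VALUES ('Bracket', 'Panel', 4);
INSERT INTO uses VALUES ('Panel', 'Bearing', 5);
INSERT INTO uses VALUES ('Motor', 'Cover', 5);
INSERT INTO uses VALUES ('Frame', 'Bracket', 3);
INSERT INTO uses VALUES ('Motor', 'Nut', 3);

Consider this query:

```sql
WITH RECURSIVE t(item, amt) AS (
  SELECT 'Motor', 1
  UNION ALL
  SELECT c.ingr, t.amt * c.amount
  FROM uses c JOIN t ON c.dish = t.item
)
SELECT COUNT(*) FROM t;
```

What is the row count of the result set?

Base: (Motor, amt=1).
Iteration 1: components of {Motor} -> Cover = 1*5 = 5, Frame = 1*5 = 5, Nut = 1*3 = 3.
Iteration 2: components of {Cover,Frame,Nut} -> Bracket = 5*3 = 15.
Iteration 3: components of {Bracket} -> Panel = 15*4 = 60.
Iteration 4: components of {Panel} -> Bearing = 60*5 = 300.
Iteration 5: no further components; recursion stops.
Total rows emitted: 7.

7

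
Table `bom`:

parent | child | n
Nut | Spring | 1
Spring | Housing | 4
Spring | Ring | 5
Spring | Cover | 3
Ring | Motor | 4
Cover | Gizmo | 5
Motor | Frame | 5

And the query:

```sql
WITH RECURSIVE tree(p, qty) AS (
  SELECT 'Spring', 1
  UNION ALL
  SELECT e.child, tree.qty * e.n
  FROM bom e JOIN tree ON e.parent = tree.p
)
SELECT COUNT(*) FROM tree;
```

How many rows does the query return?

Base: (Spring, qty=1).
Iteration 1: components of {Spring} -> Cover = 1*3 = 3, Housing = 1*4 = 4, Ring = 1*5 = 5.
Iteration 2: components of {Cover,Housing,Ring} -> Gizmo = 3*5 = 15, Motor = 5*4 = 20.
Iteration 3: components of {Gizmo,Motor} -> Frame = 20*5 = 100.
Iteration 4: no further components; recursion stops.
Total rows emitted: 7.

7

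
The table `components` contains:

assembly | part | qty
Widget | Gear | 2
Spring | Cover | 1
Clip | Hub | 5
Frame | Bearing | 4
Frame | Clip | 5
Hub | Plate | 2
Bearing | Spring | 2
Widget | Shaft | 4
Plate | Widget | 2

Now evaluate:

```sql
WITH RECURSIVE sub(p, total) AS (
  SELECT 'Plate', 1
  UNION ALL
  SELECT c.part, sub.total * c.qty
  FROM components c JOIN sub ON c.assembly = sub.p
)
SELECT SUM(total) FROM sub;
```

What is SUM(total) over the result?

15

Base: (Plate, total=1).
Iteration 1: components of {Plate} -> Widget = 1*2 = 2.
Iteration 2: components of {Widget} -> Gear = 2*2 = 4, Shaft = 2*4 = 8.
Iteration 3: no further components; recursion stops.
SUM(total) = 1 + 2 + 8 + 4 = 15.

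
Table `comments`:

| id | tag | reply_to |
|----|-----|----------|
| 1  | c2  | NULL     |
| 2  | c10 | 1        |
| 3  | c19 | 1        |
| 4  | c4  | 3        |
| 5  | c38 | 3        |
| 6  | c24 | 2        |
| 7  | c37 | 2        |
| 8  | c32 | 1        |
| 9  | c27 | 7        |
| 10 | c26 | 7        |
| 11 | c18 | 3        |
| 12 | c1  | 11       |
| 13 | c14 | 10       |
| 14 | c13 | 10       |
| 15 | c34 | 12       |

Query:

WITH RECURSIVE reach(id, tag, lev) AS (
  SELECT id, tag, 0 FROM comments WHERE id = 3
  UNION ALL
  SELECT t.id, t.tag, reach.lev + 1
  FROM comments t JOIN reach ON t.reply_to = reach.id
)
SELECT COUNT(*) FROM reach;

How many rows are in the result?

6

Base: id=3 (c19) at lev 0.
Iteration 1: rows with reply_to in {3} -> c4 (id 4, lev 1), c38 (id 5, lev 1), c18 (id 11, lev 1).
Iteration 2: rows with reply_to in {4,5,11} -> c1 (id 12, lev 2).
Iteration 3: rows with reply_to in {12} -> c34 (id 15, lev 3).
Iteration 4: no rows with reply_to in {15}; recursion stops.
Total rows emitted: 6.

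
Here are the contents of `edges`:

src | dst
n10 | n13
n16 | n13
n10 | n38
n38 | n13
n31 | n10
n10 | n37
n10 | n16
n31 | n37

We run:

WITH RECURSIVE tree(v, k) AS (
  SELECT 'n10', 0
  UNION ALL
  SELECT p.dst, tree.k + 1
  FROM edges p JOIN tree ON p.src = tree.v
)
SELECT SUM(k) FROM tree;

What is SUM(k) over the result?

8

Base: (n10, k=0).
Iteration 1: edges from {n10} -> (n13, k=1), (n16, k=1), (n37, k=1), (n38, k=1).
Iteration 2: edges from {n13,n16,n37,n38} -> (n13, k=2) x2. [UNION ALL keeps all 2 new rows, including repeats]
Iteration 3: no outgoing edges from {n13}; recursion stops.
SUM(k) = 0 + 1 + 1 + 1 + 1 + 2 + 2 = 8.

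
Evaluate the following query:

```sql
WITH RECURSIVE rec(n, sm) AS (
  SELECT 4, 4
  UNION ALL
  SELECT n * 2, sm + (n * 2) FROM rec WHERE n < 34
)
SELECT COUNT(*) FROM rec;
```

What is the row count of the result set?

Base: n=4, sm=4.
Iteration 1: 4 < 34 holds -> n = 4 * 2 = 8, sm = 4 + 8 = 12.
Iteration 2: 8 < 34 holds -> n = 8 * 2 = 16, sm = 12 + 16 = 28.
Iteration 3: 16 < 34 holds -> n = 16 * 2 = 32, sm = 28 + 32 = 60.
Iteration 4: 32 < 34 holds -> n = 32 * 2 = 64, sm = 60 + 64 = 124.
Iteration 5: 64 < 34 fails; recursion stops.
Total rows emitted: 5.

5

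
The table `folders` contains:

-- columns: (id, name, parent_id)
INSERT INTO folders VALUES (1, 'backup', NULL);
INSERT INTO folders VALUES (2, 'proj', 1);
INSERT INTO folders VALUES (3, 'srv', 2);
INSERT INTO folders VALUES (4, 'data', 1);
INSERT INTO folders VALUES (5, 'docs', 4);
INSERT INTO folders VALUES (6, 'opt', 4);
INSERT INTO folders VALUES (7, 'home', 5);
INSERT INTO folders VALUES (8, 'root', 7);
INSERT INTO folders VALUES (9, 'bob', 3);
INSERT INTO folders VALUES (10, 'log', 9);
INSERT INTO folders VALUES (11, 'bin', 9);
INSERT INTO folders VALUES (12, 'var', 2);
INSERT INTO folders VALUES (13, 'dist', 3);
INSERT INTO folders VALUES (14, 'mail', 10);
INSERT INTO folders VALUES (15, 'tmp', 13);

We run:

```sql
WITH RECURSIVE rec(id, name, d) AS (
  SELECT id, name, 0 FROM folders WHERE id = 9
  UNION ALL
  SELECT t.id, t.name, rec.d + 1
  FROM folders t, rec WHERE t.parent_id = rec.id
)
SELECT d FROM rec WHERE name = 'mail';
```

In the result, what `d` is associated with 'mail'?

2

Base: id=9 (bob) at d 0.
Iteration 1: rows with parent_id in {9} -> log (id 10, d 1), bin (id 11, d 1).
Iteration 2: rows with parent_id in {10,11} -> mail (id 14, d 2).
Iteration 3: no rows with parent_id in {14}; recursion stops.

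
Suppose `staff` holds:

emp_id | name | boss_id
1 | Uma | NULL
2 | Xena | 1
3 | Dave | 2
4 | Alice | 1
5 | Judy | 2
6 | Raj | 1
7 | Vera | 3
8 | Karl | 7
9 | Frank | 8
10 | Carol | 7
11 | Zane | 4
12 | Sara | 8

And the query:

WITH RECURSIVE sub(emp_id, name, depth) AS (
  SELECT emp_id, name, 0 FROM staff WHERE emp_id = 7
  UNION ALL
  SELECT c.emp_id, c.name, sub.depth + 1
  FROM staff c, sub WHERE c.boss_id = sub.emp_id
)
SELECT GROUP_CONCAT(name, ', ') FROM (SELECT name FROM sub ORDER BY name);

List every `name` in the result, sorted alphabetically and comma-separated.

Carol, Frank, Karl, Sara, Vera

Base: emp_id=7 (Vera) at depth 0.
Iteration 1: rows with boss_id in {7} -> Karl (id 8, depth 1), Carol (id 10, depth 1).
Iteration 2: rows with boss_id in {8,10} -> Frank (id 9, depth 2), Sara (id 12, depth 2).
Iteration 3: no rows with boss_id in {9,12}; recursion stops.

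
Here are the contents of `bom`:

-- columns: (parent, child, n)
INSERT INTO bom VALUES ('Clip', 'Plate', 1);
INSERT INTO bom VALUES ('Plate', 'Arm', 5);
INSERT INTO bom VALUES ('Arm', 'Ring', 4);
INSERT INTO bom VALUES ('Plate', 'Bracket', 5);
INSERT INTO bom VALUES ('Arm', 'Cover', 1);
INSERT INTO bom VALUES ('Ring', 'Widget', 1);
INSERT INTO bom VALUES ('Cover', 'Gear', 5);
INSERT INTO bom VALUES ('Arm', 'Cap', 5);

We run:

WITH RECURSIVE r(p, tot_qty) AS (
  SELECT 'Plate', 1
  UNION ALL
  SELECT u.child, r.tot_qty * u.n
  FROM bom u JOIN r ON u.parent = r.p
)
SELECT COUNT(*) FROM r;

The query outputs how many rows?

Base: (Plate, tot_qty=1).
Iteration 1: components of {Plate} -> Arm = 1*5 = 5, Bracket = 1*5 = 5.
Iteration 2: components of {Arm,Bracket} -> Cap = 5*5 = 25, Cover = 5*1 = 5, Ring = 5*4 = 20.
Iteration 3: components of {Cap,Cover,Ring} -> Gear = 5*5 = 25, Widget = 20*1 = 20.
Iteration 4: no further components; recursion stops.
Total rows emitted: 8.

8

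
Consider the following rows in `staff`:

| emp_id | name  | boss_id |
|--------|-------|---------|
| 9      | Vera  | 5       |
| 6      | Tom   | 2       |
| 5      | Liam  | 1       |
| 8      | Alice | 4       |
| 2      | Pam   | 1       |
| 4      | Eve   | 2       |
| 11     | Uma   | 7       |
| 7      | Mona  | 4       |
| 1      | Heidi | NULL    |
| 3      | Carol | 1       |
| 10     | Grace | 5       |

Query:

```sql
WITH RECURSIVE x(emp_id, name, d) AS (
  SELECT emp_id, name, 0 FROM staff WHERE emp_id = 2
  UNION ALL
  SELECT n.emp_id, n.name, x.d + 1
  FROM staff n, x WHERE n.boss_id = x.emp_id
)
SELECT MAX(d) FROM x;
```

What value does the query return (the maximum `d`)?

Base: emp_id=2 (Pam) at d 0.
Iteration 1: rows with boss_id in {2} -> Eve (id 4, d 1), Tom (id 6, d 1).
Iteration 2: rows with boss_id in {4,6} -> Mona (id 7, d 2), Alice (id 8, d 2).
Iteration 3: rows with boss_id in {7,8} -> Uma (id 11, d 3).
Iteration 4: no rows with boss_id in {11}; recursion stops.
d values: 0, 1, 1, 2, 2, 3; the maximum is 3.

3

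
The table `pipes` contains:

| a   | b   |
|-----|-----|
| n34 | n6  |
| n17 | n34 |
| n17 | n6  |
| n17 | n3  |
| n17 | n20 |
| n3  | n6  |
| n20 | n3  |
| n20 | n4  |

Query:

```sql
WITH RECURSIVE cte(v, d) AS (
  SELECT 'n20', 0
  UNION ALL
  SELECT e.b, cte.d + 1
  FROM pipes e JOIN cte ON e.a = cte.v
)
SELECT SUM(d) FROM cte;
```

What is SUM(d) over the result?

4

Base: (n20, d=0).
Iteration 1: edges from {n20} -> (n3, d=1), (n4, d=1).
Iteration 2: edges from {n3,n4} -> (n6, d=2).
Iteration 3: no outgoing edges from {n6}; recursion stops.
SUM(d) = 0 + 1 + 1 + 2 = 4.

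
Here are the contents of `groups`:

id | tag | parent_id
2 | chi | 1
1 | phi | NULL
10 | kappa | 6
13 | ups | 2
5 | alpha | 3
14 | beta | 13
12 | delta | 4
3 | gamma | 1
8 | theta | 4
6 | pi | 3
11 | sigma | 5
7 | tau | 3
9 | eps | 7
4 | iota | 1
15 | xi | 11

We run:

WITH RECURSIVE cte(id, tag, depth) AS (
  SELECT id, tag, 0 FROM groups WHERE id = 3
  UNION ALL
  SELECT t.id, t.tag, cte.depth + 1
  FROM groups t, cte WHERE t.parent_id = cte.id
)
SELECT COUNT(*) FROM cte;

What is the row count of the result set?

Base: id=3 (gamma) at depth 0.
Iteration 1: rows with parent_id in {3} -> alpha (id 5, depth 1), pi (id 6, depth 1), tau (id 7, depth 1).
Iteration 2: rows with parent_id in {5,6,7} -> eps (id 9, depth 2), kappa (id 10, depth 2), sigma (id 11, depth 2).
Iteration 3: rows with parent_id in {9,10,11} -> xi (id 15, depth 3).
Iteration 4: no rows with parent_id in {15}; recursion stops.
Total rows emitted: 8.

8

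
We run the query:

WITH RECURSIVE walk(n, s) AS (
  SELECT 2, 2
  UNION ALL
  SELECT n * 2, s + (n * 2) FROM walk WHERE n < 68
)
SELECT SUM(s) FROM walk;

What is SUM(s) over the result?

494

Base: n=2, s=2.
Iteration 1: 2 < 68 holds -> n = 2 * 2 = 4, s = 2 + 4 = 6.
Iteration 2: 4 < 68 holds -> n = 4 * 2 = 8, s = 6 + 8 = 14.
Iteration 3: 8 < 68 holds -> n = 8 * 2 = 16, s = 14 + 16 = 30.
Iteration 4: 16 < 68 holds -> n = 16 * 2 = 32, s = 30 + 32 = 62.
Iteration 5: 32 < 68 holds -> n = 32 * 2 = 64, s = 62 + 64 = 126.
Iteration 6: 64 < 68 holds -> n = 64 * 2 = 128, s = 126 + 128 = 254.
Iteration 7: 128 < 68 fails; recursion stops.
SUM(s) = 2 + 6 + 14 + 30 + 62 + 126 + 254 = 494.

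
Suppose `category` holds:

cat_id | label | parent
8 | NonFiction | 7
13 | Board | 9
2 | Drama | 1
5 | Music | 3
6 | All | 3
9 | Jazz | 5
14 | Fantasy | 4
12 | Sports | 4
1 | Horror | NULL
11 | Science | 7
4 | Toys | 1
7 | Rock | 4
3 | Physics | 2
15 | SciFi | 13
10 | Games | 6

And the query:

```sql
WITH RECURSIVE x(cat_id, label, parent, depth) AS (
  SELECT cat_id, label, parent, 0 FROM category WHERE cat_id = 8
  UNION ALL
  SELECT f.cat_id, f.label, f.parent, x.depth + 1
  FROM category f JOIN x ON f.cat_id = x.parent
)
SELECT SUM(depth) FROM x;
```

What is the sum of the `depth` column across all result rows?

6

Base: cat_id=8 (NonFiction), parent=7, depth 0.
Iteration 1: join on cat_id=7 -> Rock (id 7, parent=4, depth 1).
Iteration 2: join on cat_id=4 -> Toys (id 4, parent=1, depth 2).
Iteration 3: join on cat_id=1 -> Horror (id 1, parent=NULL, depth 3).
Iteration 4: parent is NULL; no match; recursion stops.
SUM(depth) = 0 + 1 + 2 + 3 = 6.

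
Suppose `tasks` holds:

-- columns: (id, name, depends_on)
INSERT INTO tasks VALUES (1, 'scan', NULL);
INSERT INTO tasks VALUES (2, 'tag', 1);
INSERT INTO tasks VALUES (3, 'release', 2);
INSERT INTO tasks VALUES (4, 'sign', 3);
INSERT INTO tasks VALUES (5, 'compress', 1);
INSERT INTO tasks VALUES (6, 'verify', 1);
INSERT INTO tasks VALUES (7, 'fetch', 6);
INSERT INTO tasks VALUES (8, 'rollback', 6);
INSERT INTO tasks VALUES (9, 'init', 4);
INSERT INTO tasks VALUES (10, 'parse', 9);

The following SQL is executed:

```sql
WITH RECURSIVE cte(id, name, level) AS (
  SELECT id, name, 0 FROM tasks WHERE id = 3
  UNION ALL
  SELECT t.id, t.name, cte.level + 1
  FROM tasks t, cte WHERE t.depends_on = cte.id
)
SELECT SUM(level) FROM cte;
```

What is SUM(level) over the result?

Base: id=3 (release) at level 0.
Iteration 1: rows with depends_on in {3} -> sign (id 4, level 1).
Iteration 2: rows with depends_on in {4} -> init (id 9, level 2).
Iteration 3: rows with depends_on in {9} -> parse (id 10, level 3).
Iteration 4: no rows with depends_on in {10}; recursion stops.
SUM(level) = 0 + 1 + 2 + 3 = 6.

6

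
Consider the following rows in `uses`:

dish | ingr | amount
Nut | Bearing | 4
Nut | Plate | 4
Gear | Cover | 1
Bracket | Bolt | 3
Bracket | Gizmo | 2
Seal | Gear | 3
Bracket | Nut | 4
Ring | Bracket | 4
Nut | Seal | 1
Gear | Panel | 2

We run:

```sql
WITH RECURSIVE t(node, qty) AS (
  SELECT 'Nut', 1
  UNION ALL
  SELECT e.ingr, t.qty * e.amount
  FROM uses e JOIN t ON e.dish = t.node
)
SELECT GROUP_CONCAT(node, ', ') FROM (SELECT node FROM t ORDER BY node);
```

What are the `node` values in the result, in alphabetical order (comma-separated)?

Base: (Nut, qty=1).
Iteration 1: components of {Nut} -> Bearing = 1*4 = 4, Plate = 1*4 = 4, Seal = 1*1 = 1.
Iteration 2: components of {Bearing,Plate,Seal} -> Gear = 1*3 = 3.
Iteration 3: components of {Gear} -> Cover = 3*1 = 3, Panel = 3*2 = 6.
Iteration 4: no further components; recursion stops.

Bearing, Cover, Gear, Nut, Panel, Plate, Seal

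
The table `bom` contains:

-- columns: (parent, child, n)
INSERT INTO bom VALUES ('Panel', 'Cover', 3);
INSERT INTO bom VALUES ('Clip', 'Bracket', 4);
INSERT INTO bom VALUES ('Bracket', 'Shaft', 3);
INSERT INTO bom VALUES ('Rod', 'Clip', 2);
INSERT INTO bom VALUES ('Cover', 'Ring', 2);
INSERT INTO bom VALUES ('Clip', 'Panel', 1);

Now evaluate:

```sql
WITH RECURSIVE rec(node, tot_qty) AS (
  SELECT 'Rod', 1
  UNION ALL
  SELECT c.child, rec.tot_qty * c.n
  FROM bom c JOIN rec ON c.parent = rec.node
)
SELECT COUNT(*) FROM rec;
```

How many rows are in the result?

7

Base: (Rod, tot_qty=1).
Iteration 1: components of {Rod} -> Clip = 1*2 = 2.
Iteration 2: components of {Clip} -> Bracket = 2*4 = 8, Panel = 2*1 = 2.
Iteration 3: components of {Bracket,Panel} -> Cover = 2*3 = 6, Shaft = 8*3 = 24.
Iteration 4: components of {Cover,Shaft} -> Ring = 6*2 = 12.
Iteration 5: no further components; recursion stops.
Total rows emitted: 7.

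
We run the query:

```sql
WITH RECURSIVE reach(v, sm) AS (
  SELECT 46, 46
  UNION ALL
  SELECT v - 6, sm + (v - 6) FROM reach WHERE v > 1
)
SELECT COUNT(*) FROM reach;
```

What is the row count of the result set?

9

Base: v=46, sm=46.
Iteration 1: 46 > 1 holds -> v = 46 - 6 = 40, sm = 46 + 40 = 86.
Iteration 2: 40 > 1 holds -> v = 40 - 6 = 34, sm = 86 + 34 = 120.
Iteration 3: 34 > 1 holds -> v = 34 - 6 = 28, sm = 120 + 28 = 148.
Iteration 4: 28 > 1 holds -> v = 28 - 6 = 22, sm = 148 + 22 = 170.
Iteration 5: 22 > 1 holds -> v = 22 - 6 = 16, sm = 170 + 16 = 186.
Iteration 6: 16 > 1 holds -> v = 16 - 6 = 10, sm = 186 + 10 = 196.
Iteration 7: 10 > 1 holds -> v = 10 - 6 = 4, sm = 196 + 4 = 200.
Iteration 8: 4 > 1 holds -> v = 4 - 6 = -2, sm = 200 + -2 = 198.
Iteration 9: -2 > 1 fails; recursion stops.
Total rows emitted: 9.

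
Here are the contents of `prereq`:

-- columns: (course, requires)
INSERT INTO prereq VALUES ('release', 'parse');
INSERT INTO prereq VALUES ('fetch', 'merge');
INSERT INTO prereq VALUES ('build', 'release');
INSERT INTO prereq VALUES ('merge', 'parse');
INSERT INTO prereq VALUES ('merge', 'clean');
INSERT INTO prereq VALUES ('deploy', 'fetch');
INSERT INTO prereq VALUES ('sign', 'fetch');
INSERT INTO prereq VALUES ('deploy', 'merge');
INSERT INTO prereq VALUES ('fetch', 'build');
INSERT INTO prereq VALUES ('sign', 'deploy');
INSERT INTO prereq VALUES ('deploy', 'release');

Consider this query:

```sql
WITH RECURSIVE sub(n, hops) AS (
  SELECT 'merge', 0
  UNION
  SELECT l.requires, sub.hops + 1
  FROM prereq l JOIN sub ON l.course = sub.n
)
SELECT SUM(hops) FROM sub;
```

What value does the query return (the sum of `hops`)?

Base: (merge, hops=0).
Iteration 1: edges from {merge} -> (clean, hops=1), (parse, hops=1).
Iteration 2: no outgoing edges from {clean,parse}; recursion stops.
SUM(hops) = 0 + 1 + 1 = 2.

2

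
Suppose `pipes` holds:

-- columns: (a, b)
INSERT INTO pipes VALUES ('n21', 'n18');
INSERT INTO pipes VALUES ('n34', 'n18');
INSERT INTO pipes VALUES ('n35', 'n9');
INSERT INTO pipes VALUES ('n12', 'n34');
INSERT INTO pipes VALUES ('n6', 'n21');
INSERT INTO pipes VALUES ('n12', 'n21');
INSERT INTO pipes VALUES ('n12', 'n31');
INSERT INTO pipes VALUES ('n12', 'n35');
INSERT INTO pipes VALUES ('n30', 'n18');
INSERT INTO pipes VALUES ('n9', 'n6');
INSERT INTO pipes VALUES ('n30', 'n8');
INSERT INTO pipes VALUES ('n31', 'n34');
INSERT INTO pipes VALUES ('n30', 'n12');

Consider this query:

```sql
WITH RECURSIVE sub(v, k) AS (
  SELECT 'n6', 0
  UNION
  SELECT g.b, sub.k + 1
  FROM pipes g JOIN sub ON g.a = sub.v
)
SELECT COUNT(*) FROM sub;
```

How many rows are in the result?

Base: (n6, k=0).
Iteration 1: edges from {n6} -> (n21, k=1).
Iteration 2: edges from {n21} -> (n18, k=2).
Iteration 3: no outgoing edges from {n18}; recursion stops.
Total rows emitted: 3.

3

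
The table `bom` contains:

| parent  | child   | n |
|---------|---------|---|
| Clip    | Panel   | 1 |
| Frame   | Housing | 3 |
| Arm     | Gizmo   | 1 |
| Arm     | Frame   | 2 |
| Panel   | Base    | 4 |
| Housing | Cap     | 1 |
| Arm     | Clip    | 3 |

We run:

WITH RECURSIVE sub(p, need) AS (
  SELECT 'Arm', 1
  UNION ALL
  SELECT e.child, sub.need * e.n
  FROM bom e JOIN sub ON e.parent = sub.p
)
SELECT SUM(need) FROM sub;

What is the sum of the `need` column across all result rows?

34

Base: (Arm, need=1).
Iteration 1: components of {Arm} -> Clip = 1*3 = 3, Frame = 1*2 = 2, Gizmo = 1*1 = 1.
Iteration 2: components of {Clip,Frame,Gizmo} -> Housing = 2*3 = 6, Panel = 3*1 = 3.
Iteration 3: components of {Housing,Panel} -> Base = 3*4 = 12, Cap = 6*1 = 6.
Iteration 4: no further components; recursion stops.
SUM(need) = 1 + 1 + 2 + 3 + 6 + 3 + 6 + 12 = 34.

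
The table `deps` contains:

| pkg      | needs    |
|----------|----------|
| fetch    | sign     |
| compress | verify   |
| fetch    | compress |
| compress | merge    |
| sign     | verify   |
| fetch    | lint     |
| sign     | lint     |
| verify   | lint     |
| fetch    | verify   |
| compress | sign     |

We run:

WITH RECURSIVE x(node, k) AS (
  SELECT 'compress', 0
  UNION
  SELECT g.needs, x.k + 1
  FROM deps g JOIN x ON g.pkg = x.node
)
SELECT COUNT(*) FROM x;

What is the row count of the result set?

7

Base: (compress, k=0).
Iteration 1: edges from {compress} -> (merge, k=1), (sign, k=1), (verify, k=1).
Iteration 2: edges from {merge,sign,verify} -> (lint, k=2), (verify, k=2). [UNION drops 1 duplicate row(s)]
Iteration 3: edges from {lint,verify} -> (lint, k=3).
Iteration 4: no outgoing edges from {lint}; recursion stops.
Total rows emitted: 7.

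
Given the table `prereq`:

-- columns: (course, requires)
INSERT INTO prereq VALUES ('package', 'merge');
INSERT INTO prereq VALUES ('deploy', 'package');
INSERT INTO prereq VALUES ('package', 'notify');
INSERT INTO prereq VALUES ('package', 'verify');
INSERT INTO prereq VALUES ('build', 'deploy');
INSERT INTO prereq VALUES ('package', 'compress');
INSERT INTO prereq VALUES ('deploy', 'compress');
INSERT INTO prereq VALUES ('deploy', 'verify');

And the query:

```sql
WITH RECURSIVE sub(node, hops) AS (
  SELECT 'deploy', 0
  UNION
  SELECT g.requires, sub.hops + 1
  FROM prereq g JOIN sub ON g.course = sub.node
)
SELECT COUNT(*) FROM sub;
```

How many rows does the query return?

8

Base: (deploy, hops=0).
Iteration 1: edges from {deploy} -> (compress, hops=1), (package, hops=1), (verify, hops=1).
Iteration 2: edges from {compress,package,verify} -> (compress, hops=2), (merge, hops=2), (notify, hops=2), (verify, hops=2).
Iteration 3: no outgoing edges from {compress,merge,notify,verify}; recursion stops.
Total rows emitted: 8.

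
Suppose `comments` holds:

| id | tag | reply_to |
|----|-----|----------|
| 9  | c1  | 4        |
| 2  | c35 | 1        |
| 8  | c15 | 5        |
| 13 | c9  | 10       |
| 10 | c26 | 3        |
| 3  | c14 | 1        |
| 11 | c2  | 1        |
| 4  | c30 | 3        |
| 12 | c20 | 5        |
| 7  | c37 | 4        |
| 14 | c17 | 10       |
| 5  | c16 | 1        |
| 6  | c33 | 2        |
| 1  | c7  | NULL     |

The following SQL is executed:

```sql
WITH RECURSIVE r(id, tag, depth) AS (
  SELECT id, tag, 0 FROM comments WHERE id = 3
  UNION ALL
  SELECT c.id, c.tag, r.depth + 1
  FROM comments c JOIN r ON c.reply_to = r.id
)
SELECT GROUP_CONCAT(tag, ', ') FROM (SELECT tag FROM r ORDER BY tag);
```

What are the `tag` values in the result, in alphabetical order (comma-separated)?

c1, c14, c17, c26, c30, c37, c9

Base: id=3 (c14) at depth 0.
Iteration 1: rows with reply_to in {3} -> c30 (id 4, depth 1), c26 (id 10, depth 1).
Iteration 2: rows with reply_to in {4,10} -> c37 (id 7, depth 2), c1 (id 9, depth 2), c9 (id 13, depth 2), c17 (id 14, depth 2).
Iteration 3: no rows with reply_to in {7,9,13,14}; recursion stops.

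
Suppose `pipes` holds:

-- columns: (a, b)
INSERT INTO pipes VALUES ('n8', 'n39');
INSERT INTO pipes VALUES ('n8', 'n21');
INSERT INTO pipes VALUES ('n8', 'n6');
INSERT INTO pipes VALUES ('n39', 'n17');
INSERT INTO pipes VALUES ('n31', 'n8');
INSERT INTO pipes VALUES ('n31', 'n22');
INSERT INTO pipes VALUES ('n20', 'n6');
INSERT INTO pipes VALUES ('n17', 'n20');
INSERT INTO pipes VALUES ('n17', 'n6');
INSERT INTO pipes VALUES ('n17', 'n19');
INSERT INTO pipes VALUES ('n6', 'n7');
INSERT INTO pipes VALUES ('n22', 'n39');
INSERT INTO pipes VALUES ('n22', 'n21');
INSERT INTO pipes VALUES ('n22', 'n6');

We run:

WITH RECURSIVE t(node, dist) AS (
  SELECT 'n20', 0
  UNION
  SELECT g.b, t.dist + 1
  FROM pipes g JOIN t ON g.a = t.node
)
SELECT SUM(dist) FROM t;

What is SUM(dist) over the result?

Base: (n20, dist=0).
Iteration 1: edges from {n20} -> (n6, dist=1).
Iteration 2: edges from {n6} -> (n7, dist=2).
Iteration 3: no outgoing edges from {n7}; recursion stops.
SUM(dist) = 0 + 1 + 2 = 3.

3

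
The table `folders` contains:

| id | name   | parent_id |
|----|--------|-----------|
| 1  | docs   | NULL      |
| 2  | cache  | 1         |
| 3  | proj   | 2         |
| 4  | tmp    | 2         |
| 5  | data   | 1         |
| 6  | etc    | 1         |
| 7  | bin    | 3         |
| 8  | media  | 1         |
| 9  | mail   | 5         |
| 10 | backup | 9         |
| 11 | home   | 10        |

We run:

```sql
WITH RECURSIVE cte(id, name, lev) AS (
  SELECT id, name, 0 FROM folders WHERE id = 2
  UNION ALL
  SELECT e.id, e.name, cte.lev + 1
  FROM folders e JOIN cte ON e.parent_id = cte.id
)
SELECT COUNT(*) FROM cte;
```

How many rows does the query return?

Base: id=2 (cache) at lev 0.
Iteration 1: rows with parent_id in {2} -> proj (id 3, lev 1), tmp (id 4, lev 1).
Iteration 2: rows with parent_id in {3,4} -> bin (id 7, lev 2).
Iteration 3: no rows with parent_id in {7}; recursion stops.
Total rows emitted: 4.

4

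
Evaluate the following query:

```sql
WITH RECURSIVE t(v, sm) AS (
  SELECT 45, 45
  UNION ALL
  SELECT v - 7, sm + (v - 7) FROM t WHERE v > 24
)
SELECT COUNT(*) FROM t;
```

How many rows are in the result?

Base: v=45, sm=45.
Iteration 1: 45 > 24 holds -> v = 45 - 7 = 38, sm = 45 + 38 = 83.
Iteration 2: 38 > 24 holds -> v = 38 - 7 = 31, sm = 83 + 31 = 114.
Iteration 3: 31 > 24 holds -> v = 31 - 7 = 24, sm = 114 + 24 = 138.
Iteration 4: 24 > 24 fails; recursion stops.
Total rows emitted: 4.

4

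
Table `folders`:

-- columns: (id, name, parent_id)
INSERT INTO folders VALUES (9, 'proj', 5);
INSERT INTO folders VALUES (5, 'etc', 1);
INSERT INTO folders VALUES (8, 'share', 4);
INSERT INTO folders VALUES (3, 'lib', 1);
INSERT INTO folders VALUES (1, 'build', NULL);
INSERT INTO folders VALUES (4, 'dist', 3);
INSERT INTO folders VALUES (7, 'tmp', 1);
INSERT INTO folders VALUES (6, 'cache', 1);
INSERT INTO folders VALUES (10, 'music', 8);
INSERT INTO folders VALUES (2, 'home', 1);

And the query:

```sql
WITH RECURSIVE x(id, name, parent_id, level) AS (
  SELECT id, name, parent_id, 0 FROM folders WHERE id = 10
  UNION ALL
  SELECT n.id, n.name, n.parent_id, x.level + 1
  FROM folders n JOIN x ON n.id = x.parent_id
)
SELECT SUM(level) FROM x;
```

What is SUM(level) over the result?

10

Base: id=10 (music), parent_id=8, level 0.
Iteration 1: join on id=8 -> share (id 8, parent_id=4, level 1).
Iteration 2: join on id=4 -> dist (id 4, parent_id=3, level 2).
Iteration 3: join on id=3 -> lib (id 3, parent_id=1, level 3).
Iteration 4: join on id=1 -> build (id 1, parent_id=NULL, level 4).
Iteration 5: parent_id is NULL; no match; recursion stops.
SUM(level) = 0 + 1 + 2 + 3 + 4 = 10.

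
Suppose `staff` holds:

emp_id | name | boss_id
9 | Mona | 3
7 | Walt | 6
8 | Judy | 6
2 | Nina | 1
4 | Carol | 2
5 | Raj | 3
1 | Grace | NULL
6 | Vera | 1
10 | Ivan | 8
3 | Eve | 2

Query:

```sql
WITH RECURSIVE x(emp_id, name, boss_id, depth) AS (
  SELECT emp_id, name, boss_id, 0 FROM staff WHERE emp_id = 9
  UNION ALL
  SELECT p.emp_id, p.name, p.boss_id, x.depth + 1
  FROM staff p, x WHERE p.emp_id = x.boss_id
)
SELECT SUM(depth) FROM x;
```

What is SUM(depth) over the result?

Base: emp_id=9 (Mona), boss_id=3, depth 0.
Iteration 1: join on emp_id=3 -> Eve (id 3, boss_id=2, depth 1).
Iteration 2: join on emp_id=2 -> Nina (id 2, boss_id=1, depth 2).
Iteration 3: join on emp_id=1 -> Grace (id 1, boss_id=NULL, depth 3).
Iteration 4: boss_id is NULL; no match; recursion stops.
SUM(depth) = 0 + 1 + 2 + 3 = 6.

6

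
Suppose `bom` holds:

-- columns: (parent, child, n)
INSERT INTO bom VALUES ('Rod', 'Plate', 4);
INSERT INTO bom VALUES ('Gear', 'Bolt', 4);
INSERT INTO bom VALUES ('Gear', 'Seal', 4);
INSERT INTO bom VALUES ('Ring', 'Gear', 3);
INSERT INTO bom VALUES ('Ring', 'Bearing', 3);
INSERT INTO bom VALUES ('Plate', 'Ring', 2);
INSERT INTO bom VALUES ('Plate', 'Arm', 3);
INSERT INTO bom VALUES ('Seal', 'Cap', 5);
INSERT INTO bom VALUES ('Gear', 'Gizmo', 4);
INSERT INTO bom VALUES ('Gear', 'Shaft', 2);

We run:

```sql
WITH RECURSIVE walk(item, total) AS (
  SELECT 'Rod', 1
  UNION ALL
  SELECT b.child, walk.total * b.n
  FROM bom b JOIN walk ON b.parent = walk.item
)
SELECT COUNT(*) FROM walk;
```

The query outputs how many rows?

11

Base: (Rod, total=1).
Iteration 1: components of {Rod} -> Plate = 1*4 = 4.
Iteration 2: components of {Plate} -> Arm = 4*3 = 12, Ring = 4*2 = 8.
Iteration 3: components of {Arm,Ring} -> Bearing = 8*3 = 24, Gear = 8*3 = 24.
Iteration 4: components of {Bearing,Gear} -> Bolt = 24*4 = 96, Gizmo = 24*4 = 96, Seal = 24*4 = 96, Shaft = 24*2 = 48.
Iteration 5: components of {Bolt,Gizmo,Seal,Shaft} -> Cap = 96*5 = 480.
Iteration 6: no further components; recursion stops.
Total rows emitted: 11.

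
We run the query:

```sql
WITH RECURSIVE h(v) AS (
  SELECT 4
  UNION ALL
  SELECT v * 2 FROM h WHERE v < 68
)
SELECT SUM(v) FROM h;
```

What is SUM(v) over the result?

252

Base: v=4.
Iteration 1: 4 < 68 holds -> v = 4 * 2 = 8.
Iteration 2: 8 < 68 holds -> v = 8 * 2 = 16.
Iteration 3: 16 < 68 holds -> v = 16 * 2 = 32.
Iteration 4: 32 < 68 holds -> v = 32 * 2 = 64.
Iteration 5: 64 < 68 holds -> v = 64 * 2 = 128.
Iteration 6: 128 < 68 fails; recursion stops.
SUM(v) = 4 + 8 + 16 + 32 + 64 + 128 = 252.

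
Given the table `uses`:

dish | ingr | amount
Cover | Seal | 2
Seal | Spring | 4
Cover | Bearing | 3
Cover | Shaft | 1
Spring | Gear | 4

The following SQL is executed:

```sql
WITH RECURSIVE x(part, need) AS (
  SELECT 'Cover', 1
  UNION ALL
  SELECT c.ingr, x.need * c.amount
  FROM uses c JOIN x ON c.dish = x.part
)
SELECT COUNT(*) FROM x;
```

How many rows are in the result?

6

Base: (Cover, need=1).
Iteration 1: components of {Cover} -> Bearing = 1*3 = 3, Seal = 1*2 = 2, Shaft = 1*1 = 1.
Iteration 2: components of {Bearing,Seal,Shaft} -> Spring = 2*4 = 8.
Iteration 3: components of {Spring} -> Gear = 8*4 = 32.
Iteration 4: no further components; recursion stops.
Total rows emitted: 6.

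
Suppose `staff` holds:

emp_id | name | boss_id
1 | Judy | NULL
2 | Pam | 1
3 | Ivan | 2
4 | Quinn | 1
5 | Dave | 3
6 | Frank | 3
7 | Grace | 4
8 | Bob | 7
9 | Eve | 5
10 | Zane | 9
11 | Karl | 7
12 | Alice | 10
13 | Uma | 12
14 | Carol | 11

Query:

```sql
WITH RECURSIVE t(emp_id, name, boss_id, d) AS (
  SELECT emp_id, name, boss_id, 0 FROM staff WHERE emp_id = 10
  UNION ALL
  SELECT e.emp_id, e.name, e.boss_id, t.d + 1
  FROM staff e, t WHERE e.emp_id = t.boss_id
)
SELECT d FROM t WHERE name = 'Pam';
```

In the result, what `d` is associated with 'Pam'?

Base: emp_id=10 (Zane), boss_id=9, d 0.
Iteration 1: join on emp_id=9 -> Eve (id 9, boss_id=5, d 1).
Iteration 2: join on emp_id=5 -> Dave (id 5, boss_id=3, d 2).
Iteration 3: join on emp_id=3 -> Ivan (id 3, boss_id=2, d 3).
Iteration 4: join on emp_id=2 -> Pam (id 2, boss_id=1, d 4).
Iteration 5: join on emp_id=1 -> Judy (id 1, boss_id=NULL, d 5).
Iteration 6: boss_id is NULL; no match; recursion stops.

4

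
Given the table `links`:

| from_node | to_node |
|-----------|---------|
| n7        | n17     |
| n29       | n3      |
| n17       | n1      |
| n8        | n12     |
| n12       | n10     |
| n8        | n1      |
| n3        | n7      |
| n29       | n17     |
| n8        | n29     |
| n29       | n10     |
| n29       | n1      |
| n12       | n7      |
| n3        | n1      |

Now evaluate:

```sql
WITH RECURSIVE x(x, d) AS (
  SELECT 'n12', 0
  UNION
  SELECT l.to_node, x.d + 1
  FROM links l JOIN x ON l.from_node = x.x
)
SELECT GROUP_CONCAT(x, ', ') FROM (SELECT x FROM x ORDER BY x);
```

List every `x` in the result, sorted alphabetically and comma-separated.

Base: (n12, d=0).
Iteration 1: edges from {n12} -> (n10, d=1), (n7, d=1).
Iteration 2: edges from {n10,n7} -> (n17, d=2).
Iteration 3: edges from {n17} -> (n1, d=3).
Iteration 4: no outgoing edges from {n1}; recursion stops.

n1, n10, n12, n17, n7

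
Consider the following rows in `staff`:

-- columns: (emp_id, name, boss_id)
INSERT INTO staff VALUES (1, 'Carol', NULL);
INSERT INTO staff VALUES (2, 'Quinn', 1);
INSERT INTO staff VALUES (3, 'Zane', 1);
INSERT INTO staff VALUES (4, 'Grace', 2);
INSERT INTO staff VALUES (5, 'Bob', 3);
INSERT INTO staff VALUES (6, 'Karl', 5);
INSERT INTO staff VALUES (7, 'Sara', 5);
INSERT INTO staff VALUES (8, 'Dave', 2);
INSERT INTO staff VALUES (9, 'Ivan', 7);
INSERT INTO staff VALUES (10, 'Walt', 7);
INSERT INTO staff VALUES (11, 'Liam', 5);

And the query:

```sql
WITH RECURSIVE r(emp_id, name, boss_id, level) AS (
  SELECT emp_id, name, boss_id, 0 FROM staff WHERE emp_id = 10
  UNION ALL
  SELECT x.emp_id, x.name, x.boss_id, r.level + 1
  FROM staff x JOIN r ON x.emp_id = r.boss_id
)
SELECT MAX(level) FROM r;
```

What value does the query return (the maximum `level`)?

4

Base: emp_id=10 (Walt), boss_id=7, level 0.
Iteration 1: join on emp_id=7 -> Sara (id 7, boss_id=5, level 1).
Iteration 2: join on emp_id=5 -> Bob (id 5, boss_id=3, level 2).
Iteration 3: join on emp_id=3 -> Zane (id 3, boss_id=1, level 3).
Iteration 4: join on emp_id=1 -> Carol (id 1, boss_id=NULL, level 4).
Iteration 5: boss_id is NULL; no match; recursion stops.
level values: 0, 1, 2, 3, 4; the maximum is 4.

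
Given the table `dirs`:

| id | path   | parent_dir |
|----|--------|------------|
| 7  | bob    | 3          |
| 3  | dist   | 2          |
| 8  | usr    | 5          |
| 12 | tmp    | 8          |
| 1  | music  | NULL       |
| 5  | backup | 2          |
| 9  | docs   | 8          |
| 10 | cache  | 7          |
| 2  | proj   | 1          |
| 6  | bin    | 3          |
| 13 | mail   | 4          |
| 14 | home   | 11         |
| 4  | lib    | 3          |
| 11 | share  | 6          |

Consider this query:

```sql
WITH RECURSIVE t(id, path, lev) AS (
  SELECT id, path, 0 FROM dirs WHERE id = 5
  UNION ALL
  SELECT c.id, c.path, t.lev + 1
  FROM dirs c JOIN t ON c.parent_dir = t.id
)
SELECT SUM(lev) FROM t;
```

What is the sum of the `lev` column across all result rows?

5

Base: id=5 (backup) at lev 0.
Iteration 1: rows with parent_dir in {5} -> usr (id 8, lev 1).
Iteration 2: rows with parent_dir in {8} -> docs (id 9, lev 2), tmp (id 12, lev 2).
Iteration 3: no rows with parent_dir in {9,12}; recursion stops.
SUM(lev) = 0 + 1 + 2 + 2 = 5.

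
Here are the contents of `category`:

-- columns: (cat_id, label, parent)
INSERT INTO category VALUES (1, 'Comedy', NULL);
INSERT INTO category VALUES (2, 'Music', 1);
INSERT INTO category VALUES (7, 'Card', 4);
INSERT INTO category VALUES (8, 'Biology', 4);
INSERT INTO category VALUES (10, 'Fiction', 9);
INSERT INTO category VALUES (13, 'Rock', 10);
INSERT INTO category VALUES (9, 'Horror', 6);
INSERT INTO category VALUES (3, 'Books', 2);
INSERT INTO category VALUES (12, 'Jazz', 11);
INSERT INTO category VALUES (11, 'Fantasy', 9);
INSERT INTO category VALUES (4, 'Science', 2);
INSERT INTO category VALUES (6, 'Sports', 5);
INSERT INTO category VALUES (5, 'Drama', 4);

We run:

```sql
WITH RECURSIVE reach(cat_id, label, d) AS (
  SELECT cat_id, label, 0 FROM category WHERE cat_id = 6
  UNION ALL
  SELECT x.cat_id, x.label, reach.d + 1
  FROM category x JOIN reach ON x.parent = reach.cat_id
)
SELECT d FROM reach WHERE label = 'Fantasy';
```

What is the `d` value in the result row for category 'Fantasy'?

Base: cat_id=6 (Sports) at d 0.
Iteration 1: rows with parent in {6} -> Horror (id 9, d 1).
Iteration 2: rows with parent in {9} -> Fiction (id 10, d 2), Fantasy (id 11, d 2).
Iteration 3: rows with parent in {10,11} -> Jazz (id 12, d 3), Rock (id 13, d 3).
Iteration 4: no rows with parent in {12,13}; recursion stops.

2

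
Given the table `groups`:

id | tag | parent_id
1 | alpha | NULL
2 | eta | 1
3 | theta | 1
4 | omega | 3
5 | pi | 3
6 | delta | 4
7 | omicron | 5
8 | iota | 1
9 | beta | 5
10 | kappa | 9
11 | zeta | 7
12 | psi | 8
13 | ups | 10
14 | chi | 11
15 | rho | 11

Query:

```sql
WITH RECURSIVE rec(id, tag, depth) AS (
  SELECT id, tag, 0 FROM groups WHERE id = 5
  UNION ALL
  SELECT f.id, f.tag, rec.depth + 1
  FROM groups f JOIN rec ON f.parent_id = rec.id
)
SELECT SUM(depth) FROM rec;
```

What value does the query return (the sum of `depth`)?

15

Base: id=5 (pi) at depth 0.
Iteration 1: rows with parent_id in {5} -> omicron (id 7, depth 1), beta (id 9, depth 1).
Iteration 2: rows with parent_id in {7,9} -> kappa (id 10, depth 2), zeta (id 11, depth 2).
Iteration 3: rows with parent_id in {10,11} -> ups (id 13, depth 3), chi (id 14, depth 3), rho (id 15, depth 3).
Iteration 4: no rows with parent_id in {13,14,15}; recursion stops.
SUM(depth) = 0 + 1 + 1 + 2 + 2 + 3 + 3 + 3 = 15.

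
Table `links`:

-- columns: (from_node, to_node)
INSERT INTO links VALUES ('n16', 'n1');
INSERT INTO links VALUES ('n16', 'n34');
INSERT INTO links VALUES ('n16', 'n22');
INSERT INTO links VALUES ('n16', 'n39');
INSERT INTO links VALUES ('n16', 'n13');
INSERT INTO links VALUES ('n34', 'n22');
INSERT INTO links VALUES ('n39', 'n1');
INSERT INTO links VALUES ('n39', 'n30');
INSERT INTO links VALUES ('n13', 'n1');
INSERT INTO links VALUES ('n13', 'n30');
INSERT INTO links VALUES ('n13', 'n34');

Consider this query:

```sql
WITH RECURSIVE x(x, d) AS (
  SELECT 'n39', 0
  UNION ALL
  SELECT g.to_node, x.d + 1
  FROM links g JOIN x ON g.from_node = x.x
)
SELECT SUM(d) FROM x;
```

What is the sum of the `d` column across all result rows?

2

Base: (n39, d=0).
Iteration 1: edges from {n39} -> (n1, d=1), (n30, d=1).
Iteration 2: no outgoing edges from {n1,n30}; recursion stops.
SUM(d) = 0 + 1 + 1 = 2.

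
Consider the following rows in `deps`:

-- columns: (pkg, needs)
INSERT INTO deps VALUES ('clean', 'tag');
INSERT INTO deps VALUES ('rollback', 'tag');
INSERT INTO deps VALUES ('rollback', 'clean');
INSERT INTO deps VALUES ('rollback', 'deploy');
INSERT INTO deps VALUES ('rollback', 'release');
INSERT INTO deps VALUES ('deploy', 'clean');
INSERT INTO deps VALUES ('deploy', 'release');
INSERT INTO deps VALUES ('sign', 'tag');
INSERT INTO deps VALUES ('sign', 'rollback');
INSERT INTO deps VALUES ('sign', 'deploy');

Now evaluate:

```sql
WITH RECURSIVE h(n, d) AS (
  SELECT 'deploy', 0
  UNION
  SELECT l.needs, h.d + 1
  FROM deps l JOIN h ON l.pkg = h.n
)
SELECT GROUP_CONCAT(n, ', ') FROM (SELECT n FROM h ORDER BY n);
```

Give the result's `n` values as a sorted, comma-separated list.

clean, deploy, release, tag

Base: (deploy, d=0).
Iteration 1: edges from {deploy} -> (clean, d=1), (release, d=1).
Iteration 2: edges from {clean,release} -> (tag, d=2).
Iteration 3: no outgoing edges from {tag}; recursion stops.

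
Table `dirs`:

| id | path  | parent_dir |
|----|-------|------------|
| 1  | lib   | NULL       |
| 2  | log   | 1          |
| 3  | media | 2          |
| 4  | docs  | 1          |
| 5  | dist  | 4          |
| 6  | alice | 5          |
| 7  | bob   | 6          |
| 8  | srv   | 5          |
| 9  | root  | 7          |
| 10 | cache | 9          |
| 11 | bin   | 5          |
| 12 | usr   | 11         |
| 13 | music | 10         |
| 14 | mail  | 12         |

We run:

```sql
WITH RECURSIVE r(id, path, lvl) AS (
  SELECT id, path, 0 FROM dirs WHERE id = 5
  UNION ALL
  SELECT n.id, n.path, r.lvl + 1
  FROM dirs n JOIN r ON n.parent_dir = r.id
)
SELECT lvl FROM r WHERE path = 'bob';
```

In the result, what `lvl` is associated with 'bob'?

2

Base: id=5 (dist) at lvl 0.
Iteration 1: rows with parent_dir in {5} -> alice (id 6, lvl 1), srv (id 8, lvl 1), bin (id 11, lvl 1).
Iteration 2: rows with parent_dir in {6,8,11} -> bob (id 7, lvl 2), usr (id 12, lvl 2).
Iteration 3: rows with parent_dir in {7,12} -> root (id 9, lvl 3), mail (id 14, lvl 3).
Iteration 4: rows with parent_dir in {9,14} -> cache (id 10, lvl 4).
Iteration 5: rows with parent_dir in {10} -> music (id 13, lvl 5).
Iteration 6: no rows with parent_dir in {13}; recursion stops.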